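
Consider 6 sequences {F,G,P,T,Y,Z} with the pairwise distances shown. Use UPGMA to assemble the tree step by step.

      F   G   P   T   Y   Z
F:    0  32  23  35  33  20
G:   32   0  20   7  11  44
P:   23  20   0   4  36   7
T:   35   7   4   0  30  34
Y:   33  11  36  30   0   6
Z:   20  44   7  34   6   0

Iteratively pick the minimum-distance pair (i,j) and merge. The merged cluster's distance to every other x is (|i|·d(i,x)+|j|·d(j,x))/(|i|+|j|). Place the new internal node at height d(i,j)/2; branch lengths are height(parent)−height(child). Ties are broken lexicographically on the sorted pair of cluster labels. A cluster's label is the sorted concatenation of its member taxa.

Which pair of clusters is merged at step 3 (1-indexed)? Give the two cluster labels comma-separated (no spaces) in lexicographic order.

G,PT

iteration 1: select P,T (d=4); attach at lengths (2, 2); label the merged cluster PT
  updated: d(F,PT)=29, d(G,PT)=27/2, d(PT,Y)=33, d(PT,Z)=41/2
iteration 2: select Y,Z (d=6); attach at lengths (3, 3); label the merged cluster YZ
  updated: d(F,YZ)=53/2, d(G,YZ)=55/2, d(PT,YZ)=107/4
iteration 3: select G,PT (d=27/2); attach at lengths (27/4, 19/4); label the merged cluster GPT
  updated: d(F,GPT)=30, d(GPT,YZ)=27
iteration 4: select F,YZ (d=53/2); attach at lengths (53/4, 41/4); label the merged cluster FYZ
  updated: d(FYZ,GPT)=28
iteration 5: select FYZ,GPT (d=28); attach at lengths (3/4, 29/4); label the merged cluster FGPTYZ
final tree: ((F:53/4,(Y:3,Z:3):41/4):3/4,(G:27/4,(P:2,T:2):19/4):29/4)
total length: 53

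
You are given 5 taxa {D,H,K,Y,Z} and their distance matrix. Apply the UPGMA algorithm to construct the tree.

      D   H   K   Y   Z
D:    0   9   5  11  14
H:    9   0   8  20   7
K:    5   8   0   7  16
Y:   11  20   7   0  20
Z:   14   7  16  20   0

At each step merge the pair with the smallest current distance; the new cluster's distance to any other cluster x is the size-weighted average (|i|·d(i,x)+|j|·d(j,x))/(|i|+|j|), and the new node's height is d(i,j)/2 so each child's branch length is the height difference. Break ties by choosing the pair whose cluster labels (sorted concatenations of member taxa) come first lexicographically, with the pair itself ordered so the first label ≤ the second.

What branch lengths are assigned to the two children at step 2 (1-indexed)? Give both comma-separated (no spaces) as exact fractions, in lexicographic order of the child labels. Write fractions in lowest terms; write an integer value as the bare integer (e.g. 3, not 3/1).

1. join D+K (d=5) ⇒ DK; edges |D|=5/2, |K|=5/2
  updated: d(DK,H)=17/2, d(DK,Y)=9, d(DK,Z)=15
2. join H+Z (d=7) ⇒ HZ; edges |H|=7/2, |Z|=7/2
  updated: d(DK,HZ)=47/4, d(HZ,Y)=20
3. join DK+Y (d=9) ⇒ DKY; edges |DK|=2, |Y|=9/2
  updated: d(DKY,HZ)=29/2
4. join DKY+HZ (d=29/2) ⇒ DHKYZ; edges |DKY|=11/4, |HZ|=15/4
final tree: (((D:5/2,K:5/2):2,Y:9/2):11/4,(H:7/2,Z:7/2):15/4)
total length: 25

7/2,7/2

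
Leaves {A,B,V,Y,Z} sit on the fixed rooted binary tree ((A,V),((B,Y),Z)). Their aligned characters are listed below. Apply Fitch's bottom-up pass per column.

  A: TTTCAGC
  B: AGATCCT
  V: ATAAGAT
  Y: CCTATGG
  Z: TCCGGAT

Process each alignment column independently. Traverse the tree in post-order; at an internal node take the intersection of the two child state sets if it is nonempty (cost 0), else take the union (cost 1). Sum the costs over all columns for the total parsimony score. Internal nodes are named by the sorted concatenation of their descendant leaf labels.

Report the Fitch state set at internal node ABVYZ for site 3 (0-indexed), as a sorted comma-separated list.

[col 0] AV: children A:{T}, V:{A} ∪→ {A,T}; cost 1
[col 0] BY: children B:{A}, Y:{C} ∪→ {A,C}; cost 1
[col 0] BYZ: children BY:{A,C}, Z:{T} ∪→ {A,C,T}; cost 1
[col 0] ABVYZ: children AV:{A,T}, BYZ:{A,C,T} ∩→ {A,T}; cost 0
[col 1] AV: children A:{T}, V:{T} ∩→ {T}; cost 0
[col 1] BY: children B:{G}, Y:{C} ∪→ {C,G}; cost 1
[col 1] BYZ: children BY:{C,G}, Z:{C} ∩→ {C}; cost 0
[col 1] ABVYZ: children AV:{T}, BYZ:{C} ∪→ {C,T}; cost 1
[col 2] AV: children A:{T}, V:{A} ∪→ {A,T}; cost 1
[col 2] BY: children B:{A}, Y:{T} ∪→ {A,T}; cost 1
[col 2] BYZ: children BY:{A,T}, Z:{C} ∪→ {A,C,T}; cost 1
[col 2] ABVYZ: children AV:{A,T}, BYZ:{A,C,T} ∩→ {A,T}; cost 0
[col 3] AV: children A:{C}, V:{A} ∪→ {A,C}; cost 1
[col 3] BY: children B:{T}, Y:{A} ∪→ {A,T}; cost 1
[col 3] BYZ: children BY:{A,T}, Z:{G} ∪→ {A,G,T}; cost 1
[col 3] ABVYZ: children AV:{A,C}, BYZ:{A,G,T} ∩→ {A}; cost 0
[col 4] AV: children A:{A}, V:{G} ∪→ {A,G}; cost 1
[col 4] BY: children B:{C}, Y:{T} ∪→ {C,T}; cost 1
[col 4] BYZ: children BY:{C,T}, Z:{G} ∪→ {C,G,T}; cost 1
[col 4] ABVYZ: children AV:{A,G}, BYZ:{C,G,T} ∩→ {G}; cost 0
[col 5] AV: children A:{G}, V:{A} ∪→ {A,G}; cost 1
[col 5] BY: children B:{C}, Y:{G} ∪→ {C,G}; cost 1
[col 5] BYZ: children BY:{C,G}, Z:{A} ∪→ {A,C,G}; cost 1
[col 5] ABVYZ: children AV:{A,G}, BYZ:{A,C,G} ∩→ {A,G}; cost 0
[col 6] AV: children A:{C}, V:{T} ∪→ {C,T}; cost 1
[col 6] BY: children B:{T}, Y:{G} ∪→ {G,T}; cost 1
[col 6] BYZ: children BY:{G,T}, Z:{T} ∩→ {T}; cost 0
[col 6] ABVYZ: children AV:{C,T}, BYZ:{T} ∩→ {T}; cost 0
per-site changes: [3, 2, 3, 3, 3, 3, 2]; total = 19

A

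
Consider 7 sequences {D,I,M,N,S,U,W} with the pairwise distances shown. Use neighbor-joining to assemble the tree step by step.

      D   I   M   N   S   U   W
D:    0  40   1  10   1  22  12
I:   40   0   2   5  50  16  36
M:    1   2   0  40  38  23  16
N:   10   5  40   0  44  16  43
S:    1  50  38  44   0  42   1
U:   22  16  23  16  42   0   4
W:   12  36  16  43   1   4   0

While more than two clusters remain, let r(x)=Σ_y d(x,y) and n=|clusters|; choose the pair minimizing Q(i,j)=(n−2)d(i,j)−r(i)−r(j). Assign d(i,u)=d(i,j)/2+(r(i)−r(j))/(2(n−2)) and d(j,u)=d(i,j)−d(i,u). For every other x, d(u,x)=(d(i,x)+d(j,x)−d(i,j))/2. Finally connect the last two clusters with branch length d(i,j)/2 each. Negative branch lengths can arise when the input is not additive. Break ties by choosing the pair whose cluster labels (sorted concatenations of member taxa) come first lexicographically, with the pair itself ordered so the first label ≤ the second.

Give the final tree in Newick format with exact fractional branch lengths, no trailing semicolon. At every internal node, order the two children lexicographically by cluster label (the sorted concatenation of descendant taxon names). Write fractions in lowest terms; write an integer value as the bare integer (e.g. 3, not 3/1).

(((D:-181/32,(S:69/10,W:-59/10):373/32):221/32,((I:23/16,N:57/16):217/24,U:107/24):325/32):123/64,M:123/64)

1. join S+W (d=1, Q=-283) ⇒ SW; edges |S|=69/10, |W|=-59/10
  updated: d(D,SW)=6, d(I,SW)=85/2, d(M,SW)=53/2, d(N,SW)=43, d(SW,U)=45/2
2. join I+N (d=5, Q=-399/2) ⇒ IN; edges |I|=23/16, |N|=57/16
  updated: d(D,IN)=45/2, d(IN,M)=37/2, d(IN,SW)=161/4, d(IN,U)=27/2
3. join IN+U (d=27/2, Q=-541/4) ⇒ INU; edges |IN|=217/24, |U|=107/24
  updated: d(D,INU)=31/2, d(INU,M)=14, d(INU,SW)=197/8
4. join D+SW (d=6, Q=-541/8) ⇒ DSW; edges |D|=-181/32, |SW|=373/32
  updated: d(DSW,INU)=273/16, d(DSW,M)=43/4
5. join DSW+INU (d=273/16, Q=-669/16) ⇒ DINSUW; edges |DSW|=221/32, |INU|=325/32
  updated: d(DINSUW,M)=123/32
6. join DINSUW+M (d=123/32) ⇒ DIMNSUW; edges |DINSUW|=123/64, |M|=123/64
final tree: (((D:-181/32,(S:69/10,W:-59/10):373/32):221/32,((I:23/16,N:57/16):217/24,U:107/24):325/32):123/64,M:123/64)
total length: 1485/32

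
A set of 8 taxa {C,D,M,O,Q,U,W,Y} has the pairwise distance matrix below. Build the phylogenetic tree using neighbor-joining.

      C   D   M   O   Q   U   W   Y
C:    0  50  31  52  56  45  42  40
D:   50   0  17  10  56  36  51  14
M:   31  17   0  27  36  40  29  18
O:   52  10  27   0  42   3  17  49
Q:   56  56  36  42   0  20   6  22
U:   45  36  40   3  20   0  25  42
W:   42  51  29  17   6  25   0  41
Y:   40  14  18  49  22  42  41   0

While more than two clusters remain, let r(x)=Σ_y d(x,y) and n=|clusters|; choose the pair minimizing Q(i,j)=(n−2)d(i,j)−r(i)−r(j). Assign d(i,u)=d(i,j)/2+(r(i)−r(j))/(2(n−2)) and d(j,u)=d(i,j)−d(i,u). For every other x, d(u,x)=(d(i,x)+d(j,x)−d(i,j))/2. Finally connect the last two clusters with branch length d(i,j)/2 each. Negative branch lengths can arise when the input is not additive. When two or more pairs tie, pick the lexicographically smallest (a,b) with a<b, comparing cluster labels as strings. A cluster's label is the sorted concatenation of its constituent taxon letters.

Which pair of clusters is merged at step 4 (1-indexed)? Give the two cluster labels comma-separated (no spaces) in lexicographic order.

iteration 1: select Q,W (d=6, Q=-413); attach at lengths (21/4, 3/4); label the merged cluster QW
  updated: d(C,QW)=46, d(D,QW)=101/2, d(M,QW)=59/2, d(O,QW)=53/2, d(QW,U)=39/2, d(QW,Y)=57/2
iteration 2: select O,U (d=3, Q=-338); attach at lengths (-3/10, 33/10); label the merged cluster OU
  updated: d(C,OU)=47, d(D,OU)=43/2, d(M,OU)=32, d(OU,QW)=43/2, d(OU,Y)=44
iteration 3: select OU,QW (d=43/2, Q=-256); attach at lengths (19/2, 12); label the merged cluster OQUW
  updated: d(C,OQUW)=143/4, d(D,OQUW)=101/4, d(M,OQUW)=20, d(OQUW,Y)=51/2
iteration 4: select D,Y (d=14, Q=-647/4); attach at lengths (203/24, 133/24); label the merged cluster DY
  updated: d(C,DY)=38, d(DY,M)=21/2, d(DY,OQUW)=147/8
iteration 5: select C,OQUW (d=143/4, Q=-859/8); attach at lengths (817/32, 327/32); label the merged cluster COQUW
  updated: d(COQUW,DY)=165/16, d(COQUW,M)=61/8
iteration 6: select COQUW,DY (d=165/16, Q=-455/16); attach at lengths (119/32, 211/32); label the merged cluster CDOQUWY
  updated: d(CDOQUWY,M)=125/32
iteration 7: select CDOQUWY,M (d=125/32); attach at lengths (125/64, 125/64); label the merged cluster CDMOQUWY
final tree: (((C:817/32,((O:-3/10,U:33/10):19/2,(Q:21/4,W:3/4):12):327/32):119/32,(D:203/24,Y:133/24):211/32):125/64,M:125/64)
total length: 3023/32

D,Y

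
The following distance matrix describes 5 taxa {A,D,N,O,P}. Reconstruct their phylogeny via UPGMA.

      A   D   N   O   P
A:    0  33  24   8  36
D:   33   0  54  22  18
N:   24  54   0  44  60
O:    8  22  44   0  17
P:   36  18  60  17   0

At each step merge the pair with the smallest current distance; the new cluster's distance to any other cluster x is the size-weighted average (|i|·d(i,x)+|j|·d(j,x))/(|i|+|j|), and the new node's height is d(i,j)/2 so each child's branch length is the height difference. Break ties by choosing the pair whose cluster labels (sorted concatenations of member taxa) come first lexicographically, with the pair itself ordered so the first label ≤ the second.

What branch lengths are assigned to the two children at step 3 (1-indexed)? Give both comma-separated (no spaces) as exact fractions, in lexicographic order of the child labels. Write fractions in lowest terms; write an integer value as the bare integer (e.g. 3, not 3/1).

step 1: merge (A,O) at d=8; branch lengths A→4, O→4; new cluster AO
  updated: d(AO,D)=55/2, d(AO,N)=34, d(AO,P)=53/2
step 2: merge (D,P) at d=18; branch lengths D→9, P→9; new cluster DP
  updated: d(AO,DP)=27, d(DP,N)=57
step 3: merge (AO,DP) at d=27; branch lengths AO→19/2, DP→9/2; new cluster ADOP
  updated: d(ADOP,N)=91/2
step 4: merge (ADOP,N) at d=91/2; branch lengths ADOP→37/4, N→91/4; new cluster ADNOP
final tree: (((A:4,O:4):19/2,(D:9,P:9):9/2):37/4,N:91/4)
total length: 72

19/2,9/2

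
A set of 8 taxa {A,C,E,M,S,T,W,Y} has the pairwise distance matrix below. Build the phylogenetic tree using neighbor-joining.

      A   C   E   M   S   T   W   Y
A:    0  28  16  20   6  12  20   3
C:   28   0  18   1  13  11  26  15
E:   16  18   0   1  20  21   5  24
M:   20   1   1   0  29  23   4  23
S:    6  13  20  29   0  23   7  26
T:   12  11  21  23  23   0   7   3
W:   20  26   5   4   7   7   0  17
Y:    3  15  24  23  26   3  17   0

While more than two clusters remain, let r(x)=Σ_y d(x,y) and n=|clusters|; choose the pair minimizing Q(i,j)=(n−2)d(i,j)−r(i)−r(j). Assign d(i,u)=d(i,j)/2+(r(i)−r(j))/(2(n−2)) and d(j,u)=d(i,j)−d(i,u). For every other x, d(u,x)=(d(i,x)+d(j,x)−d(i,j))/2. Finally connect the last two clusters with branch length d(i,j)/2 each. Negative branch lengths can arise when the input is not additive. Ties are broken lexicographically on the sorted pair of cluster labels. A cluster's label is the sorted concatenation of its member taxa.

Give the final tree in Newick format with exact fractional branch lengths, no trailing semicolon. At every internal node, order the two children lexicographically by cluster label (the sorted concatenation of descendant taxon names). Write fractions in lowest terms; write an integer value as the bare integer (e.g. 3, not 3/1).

1. join C+M (d=1, Q=-207) ⇒ CM; edges |C|=17/12, |M|=-5/12
  updated: d(A,CM)=47/2, d(CM,E)=9, d(CM,S)=41/2, d(CM,T)=33/2, d(CM,W)=29/2, d(CM,Y)=37/2
2. join T+Y (d=3, Q=-159) ⇒ TY; edges |T|=3/5, |Y|=12/5
  updated: d(A,TY)=6, d(CM,TY)=16, d(E,TY)=21, d(S,TY)=23, d(TY,W)=21/2
3. join A+S (d=6, Q=-124) ⇒ AS; edges |A|=19/8, |S|=29/8
  updated: d(AS,CM)=19, d(AS,E)=15, d(AS,TY)=23/2, d(AS,W)=21/2
4. join CM+E (d=9, Q=-163/2) ⇒ CEM; edges |CM|=71/12, |E|=37/12
  updated: d(AS,CEM)=25/2, d(CEM,TY)=14, d(CEM,W)=21/4
5. join AS+TY (d=23/2, Q=-95/2) ⇒ ASTY; edges |AS|=43/8, |TY|=49/8
  updated: d(ASTY,CEM)=15/2, d(ASTY,W)=19/4
6. join ASTY+CEM (d=15/2, Q=-35/2) ⇒ ACEMSTY; edges |ASTY|=7/2, |CEM|=4
  updated: d(ACEMSTY,W)=5/4
7. join ACEMSTY+W (d=5/4) ⇒ ACEMSTWY; edges |ACEMSTY|=5/8, |W|=5/8
final tree: ((((A:19/8,S:29/8):43/8,(T:3/5,Y:12/5):49/8):7/2,((C:17/12,M:-5/12):71/12,E:37/12):4):5/8,W:5/8)
total length: 157/4

((((A:19/8,S:29/8):43/8,(T:3/5,Y:12/5):49/8):7/2,((C:17/12,M:-5/12):71/12,E:37/12):4):5/8,W:5/8)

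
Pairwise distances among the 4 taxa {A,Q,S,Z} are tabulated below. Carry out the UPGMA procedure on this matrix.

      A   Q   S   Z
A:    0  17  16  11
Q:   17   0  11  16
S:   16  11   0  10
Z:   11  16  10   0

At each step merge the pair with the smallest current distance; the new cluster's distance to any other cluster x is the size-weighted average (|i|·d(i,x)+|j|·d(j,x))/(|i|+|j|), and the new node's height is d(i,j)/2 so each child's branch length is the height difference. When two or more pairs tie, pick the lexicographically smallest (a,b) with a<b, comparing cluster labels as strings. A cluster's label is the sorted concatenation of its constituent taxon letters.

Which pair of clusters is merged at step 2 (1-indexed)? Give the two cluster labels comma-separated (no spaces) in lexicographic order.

A,SZ

1. join S+Z (d=10) ⇒ SZ; edges |S|=5, |Z|=5
  updated: d(A,SZ)=27/2, d(Q,SZ)=27/2
2. join A+SZ (d=27/2) ⇒ ASZ; edges |A|=27/4, |SZ|=7/4
  updated: d(ASZ,Q)=44/3
3. join ASZ+Q (d=44/3) ⇒ AQSZ; edges |ASZ|=7/12, |Q|=22/3
final tree: ((A:27/4,(S:5,Z:5):7/4):7/12,Q:22/3)
total length: 317/12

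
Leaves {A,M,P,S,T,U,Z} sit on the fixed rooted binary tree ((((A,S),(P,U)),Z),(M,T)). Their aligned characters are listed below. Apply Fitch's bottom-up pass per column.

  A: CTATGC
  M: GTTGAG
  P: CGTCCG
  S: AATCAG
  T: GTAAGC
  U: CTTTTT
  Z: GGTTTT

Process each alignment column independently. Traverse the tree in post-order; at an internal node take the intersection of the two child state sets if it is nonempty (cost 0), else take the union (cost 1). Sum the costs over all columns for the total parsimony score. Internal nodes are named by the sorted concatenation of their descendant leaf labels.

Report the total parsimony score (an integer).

20

[col 0] AS: children A:{C}, S:{A} ∪→ {A,C}; cost 1
[col 0] PU: children P:{C}, U:{C} ∩→ {C}; cost 0
[col 0] APSU: children AS:{A,C}, PU:{C} ∩→ {C}; cost 0
[col 0] APSUZ: children APSU:{C}, Z:{G} ∪→ {C,G}; cost 1
[col 0] MT: children M:{G}, T:{G} ∩→ {G}; cost 0
[col 0] AMPSTUZ: children APSUZ:{C,G}, MT:{G} ∩→ {G}; cost 0
[col 1] AS: children A:{T}, S:{A} ∪→ {A,T}; cost 1
[col 1] PU: children P:{G}, U:{T} ∪→ {G,T}; cost 1
[col 1] APSU: children AS:{A,T}, PU:{G,T} ∩→ {T}; cost 0
[col 1] APSUZ: children APSU:{T}, Z:{G} ∪→ {G,T}; cost 1
[col 1] MT: children M:{T}, T:{T} ∩→ {T}; cost 0
[col 1] AMPSTUZ: children APSUZ:{G,T}, MT:{T} ∩→ {T}; cost 0
[col 2] AS: children A:{A}, S:{T} ∪→ {A,T}; cost 1
[col 2] PU: children P:{T}, U:{T} ∩→ {T}; cost 0
[col 2] APSU: children AS:{A,T}, PU:{T} ∩→ {T}; cost 0
[col 2] APSUZ: children APSU:{T}, Z:{T} ∩→ {T}; cost 0
[col 2] MT: children M:{T}, T:{A} ∪→ {A,T}; cost 1
[col 2] AMPSTUZ: children APSUZ:{T}, MT:{A,T} ∩→ {T}; cost 0
[col 3] AS: children A:{T}, S:{C} ∪→ {C,T}; cost 1
[col 3] PU: children P:{C}, U:{T} ∪→ {C,T}; cost 1
[col 3] APSU: children AS:{C,T}, PU:{C,T} ∩→ {C,T}; cost 0
[col 3] APSUZ: children APSU:{C,T}, Z:{T} ∩→ {T}; cost 0
[col 3] MT: children M:{G}, T:{A} ∪→ {A,G}; cost 1
[col 3] AMPSTUZ: children APSUZ:{T}, MT:{A,G} ∪→ {A,G,T}; cost 1
[col 4] AS: children A:{G}, S:{A} ∪→ {A,G}; cost 1
[col 4] PU: children P:{C}, U:{T} ∪→ {C,T}; cost 1
[col 4] APSU: children AS:{A,G}, PU:{C,T} ∪→ {A,C,G,T}; cost 1
[col 4] APSUZ: children APSU:{A,C,G,T}, Z:{T} ∩→ {T}; cost 0
[col 4] MT: children M:{A}, T:{G} ∪→ {A,G}; cost 1
[col 4] AMPSTUZ: children APSUZ:{T}, MT:{A,G} ∪→ {A,G,T}; cost 1
[col 5] AS: children A:{C}, S:{G} ∪→ {C,G}; cost 1
[col 5] PU: children P:{G}, U:{T} ∪→ {G,T}; cost 1
[col 5] APSU: children AS:{C,G}, PU:{G,T} ∩→ {G}; cost 0
[col 5] APSUZ: children APSU:{G}, Z:{T} ∪→ {G,T}; cost 1
[col 5] MT: children M:{G}, T:{C} ∪→ {C,G}; cost 1
[col 5] AMPSTUZ: children APSUZ:{G,T}, MT:{C,G} ∩→ {G}; cost 0
per-site changes: [2, 3, 2, 4, 5, 4]; total = 20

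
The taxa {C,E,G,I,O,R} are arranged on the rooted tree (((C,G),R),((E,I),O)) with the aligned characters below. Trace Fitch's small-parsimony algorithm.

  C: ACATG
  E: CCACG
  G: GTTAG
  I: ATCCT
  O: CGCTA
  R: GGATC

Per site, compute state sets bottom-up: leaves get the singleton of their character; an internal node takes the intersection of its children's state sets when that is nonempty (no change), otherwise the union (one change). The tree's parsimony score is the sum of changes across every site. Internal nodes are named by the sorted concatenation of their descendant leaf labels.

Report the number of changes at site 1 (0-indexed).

4

CG@0: {A} ∪ {G} = {A,G} (union, +1)
CGR@0: {A,G} ∩ {G} = {G} (intersection, +0)
EI@0: {C} ∪ {A} = {A,C} (union, +1)
EIO@0: {A,C} ∩ {C} = {C} (intersection, +0)
CEGIOR@0: {G} ∪ {C} = {C,G} (union, +1)
CG@1: {C} ∪ {T} = {C,T} (union, +1)
CGR@1: {C,T} ∪ {G} = {C,G,T} (union, +1)
EI@1: {C} ∪ {T} = {C,T} (union, +1)
EIO@1: {C,T} ∪ {G} = {C,G,T} (union, +1)
CEGIOR@1: {C,G,T} ∩ {C,G,T} = {C,G,T} (intersection, +0)
CG@2: {A} ∪ {T} = {A,T} (union, +1)
CGR@2: {A,T} ∩ {A} = {A} (intersection, +0)
EI@2: {A} ∪ {C} = {A,C} (union, +1)
EIO@2: {A,C} ∩ {C} = {C} (intersection, +0)
CEGIOR@2: {A} ∪ {C} = {A,C} (union, +1)
CG@3: {T} ∪ {A} = {A,T} (union, +1)
CGR@3: {A,T} ∩ {T} = {T} (intersection, +0)
EI@3: {C} ∩ {C} = {C} (intersection, +0)
EIO@3: {C} ∪ {T} = {C,T} (union, +1)
CEGIOR@3: {T} ∩ {C,T} = {T} (intersection, +0)
CG@4: {G} ∩ {G} = {G} (intersection, +0)
CGR@4: {G} ∪ {C} = {C,G} (union, +1)
EI@4: {G} ∪ {T} = {G,T} (union, +1)
EIO@4: {G,T} ∪ {A} = {A,G,T} (union, +1)
CEGIOR@4: {C,G} ∩ {A,G,T} = {G} (intersection, +0)
per-site changes: [3, 4, 3, 2, 3]; total = 15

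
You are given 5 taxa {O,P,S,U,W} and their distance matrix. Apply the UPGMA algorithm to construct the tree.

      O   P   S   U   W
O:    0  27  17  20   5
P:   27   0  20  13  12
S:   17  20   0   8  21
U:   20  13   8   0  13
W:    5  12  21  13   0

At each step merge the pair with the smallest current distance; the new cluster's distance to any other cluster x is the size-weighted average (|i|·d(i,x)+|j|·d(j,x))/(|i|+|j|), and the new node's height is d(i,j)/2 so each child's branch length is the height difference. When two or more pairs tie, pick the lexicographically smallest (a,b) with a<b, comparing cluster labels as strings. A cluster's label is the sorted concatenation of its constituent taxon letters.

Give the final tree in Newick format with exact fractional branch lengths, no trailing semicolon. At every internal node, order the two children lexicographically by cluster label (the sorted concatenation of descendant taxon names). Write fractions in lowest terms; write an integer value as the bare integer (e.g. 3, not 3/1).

step 1: merge (O,W) at d=5; branch lengths O→5/2, W→5/2; new cluster OW
  updated: d(OW,P)=39/2, d(OW,S)=19, d(OW,U)=33/2
step 2: merge (S,U) at d=8; branch lengths S→4, U→4; new cluster SU
  updated: d(OW,SU)=71/4, d(P,SU)=33/2
step 3: merge (P,SU) at d=33/2; branch lengths P→33/4, SU→17/4; new cluster PSU
  updated: d(OW,PSU)=55/3
step 4: merge (OW,PSU) at d=55/3; branch lengths OW→20/3, PSU→11/12; new cluster OPSUW
final tree: ((O:5/2,W:5/2):20/3,(P:33/4,(S:4,U:4):17/4):11/12)
total length: 397/12

((O:5/2,W:5/2):20/3,(P:33/4,(S:4,U:4):17/4):11/12)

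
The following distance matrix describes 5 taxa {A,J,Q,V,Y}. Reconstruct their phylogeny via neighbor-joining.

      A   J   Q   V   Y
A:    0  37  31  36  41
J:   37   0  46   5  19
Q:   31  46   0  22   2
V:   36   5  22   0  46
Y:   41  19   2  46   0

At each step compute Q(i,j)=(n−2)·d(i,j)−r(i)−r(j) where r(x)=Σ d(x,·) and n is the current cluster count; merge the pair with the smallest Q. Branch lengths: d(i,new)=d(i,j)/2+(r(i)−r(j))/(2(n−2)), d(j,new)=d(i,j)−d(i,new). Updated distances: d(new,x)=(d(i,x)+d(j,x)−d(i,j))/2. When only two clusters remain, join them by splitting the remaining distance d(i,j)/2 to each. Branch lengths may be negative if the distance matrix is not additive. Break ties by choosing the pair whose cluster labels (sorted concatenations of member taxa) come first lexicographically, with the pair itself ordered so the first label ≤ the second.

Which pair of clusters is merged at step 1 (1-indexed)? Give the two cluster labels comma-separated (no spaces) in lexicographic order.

1. join Q+Y (d=2, Q=-203) ⇒ QY; edges |Q|=-1/6, |Y|=13/6
  updated: d(A,QY)=35, d(J,QY)=63/2, d(QY,V)=33
2. join A+QY (d=35, Q=-275/2) ⇒ AQY; edges |A|=157/8, |QY|=123/8
  updated: d(AQY,J)=67/4, d(AQY,V)=17
3. join AQY+J (d=67/4, Q=-155/4) ⇒ AJQY; edges |AQY|=115/8, |J|=19/8
  updated: d(AJQY,V)=21/8
4. join AJQY+V (d=21/8) ⇒ AJQVY; edges |AJQY|=21/16, |V|=21/16
final tree: (((A:157/8,(Q:-1/6,Y:13/6):123/8):115/8,J:19/8):21/16,V:21/16)
total length: 451/8

Q,Y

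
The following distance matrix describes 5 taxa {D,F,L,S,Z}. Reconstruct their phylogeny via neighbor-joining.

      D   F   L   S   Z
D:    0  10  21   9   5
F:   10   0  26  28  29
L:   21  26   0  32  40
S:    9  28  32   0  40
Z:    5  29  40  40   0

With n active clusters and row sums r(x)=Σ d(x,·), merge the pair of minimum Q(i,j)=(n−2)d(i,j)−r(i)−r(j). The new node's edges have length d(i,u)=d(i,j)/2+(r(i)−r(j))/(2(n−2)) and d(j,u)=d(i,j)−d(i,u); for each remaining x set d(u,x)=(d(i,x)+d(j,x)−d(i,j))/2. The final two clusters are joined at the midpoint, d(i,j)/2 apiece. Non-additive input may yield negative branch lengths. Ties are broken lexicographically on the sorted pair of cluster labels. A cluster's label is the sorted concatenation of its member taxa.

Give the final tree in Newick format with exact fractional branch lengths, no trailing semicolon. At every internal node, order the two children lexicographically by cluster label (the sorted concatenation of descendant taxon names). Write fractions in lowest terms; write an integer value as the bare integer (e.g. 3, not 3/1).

1. join D+Z (d=5, Q=-144) ⇒ DZ; edges |D|=-9, |Z|=14
  updated: d(DZ,F)=17, d(DZ,L)=28, d(DZ,S)=22
2. join DZ+S (d=22, Q=-105) ⇒ DSZ; edges |DZ|=29/4, |S|=59/4
  updated: d(DSZ,F)=23/2, d(DSZ,L)=19
3. join DSZ+F (d=23/2, Q=-113/2) ⇒ DFSZ; edges |DSZ|=9/4, |F|=37/4
  updated: d(DFSZ,L)=67/4
4. join DFSZ+L (d=67/4) ⇒ DFLSZ; edges |DFSZ|=67/8, |L|=67/8
final tree: ((((D:-9,Z:14):29/4,S:59/4):9/4,F:37/4):67/8,L:67/8)
total length: 221/4

((((D:-9,Z:14):29/4,S:59/4):9/4,F:37/4):67/8,L:67/8)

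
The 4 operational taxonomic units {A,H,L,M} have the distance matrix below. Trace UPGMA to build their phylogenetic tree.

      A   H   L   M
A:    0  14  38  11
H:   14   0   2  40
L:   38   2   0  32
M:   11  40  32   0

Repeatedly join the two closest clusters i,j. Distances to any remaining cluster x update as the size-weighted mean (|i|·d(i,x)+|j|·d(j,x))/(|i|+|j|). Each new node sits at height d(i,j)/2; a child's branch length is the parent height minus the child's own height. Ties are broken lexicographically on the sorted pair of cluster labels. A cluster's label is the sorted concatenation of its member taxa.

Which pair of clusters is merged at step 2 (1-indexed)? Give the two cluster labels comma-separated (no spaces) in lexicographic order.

A,M

iteration 1: select H,L (d=2); attach at lengths (1, 1); label the merged cluster HL
  updated: d(A,HL)=26, d(HL,M)=36
iteration 2: select A,M (d=11); attach at lengths (11/2, 11/2); label the merged cluster AM
  updated: d(AM,HL)=31
iteration 3: select AM,HL (d=31); attach at lengths (10, 29/2); label the merged cluster AHLM
final tree: ((A:11/2,M:11/2):10,(H:1,L:1):29/2)
total length: 75/2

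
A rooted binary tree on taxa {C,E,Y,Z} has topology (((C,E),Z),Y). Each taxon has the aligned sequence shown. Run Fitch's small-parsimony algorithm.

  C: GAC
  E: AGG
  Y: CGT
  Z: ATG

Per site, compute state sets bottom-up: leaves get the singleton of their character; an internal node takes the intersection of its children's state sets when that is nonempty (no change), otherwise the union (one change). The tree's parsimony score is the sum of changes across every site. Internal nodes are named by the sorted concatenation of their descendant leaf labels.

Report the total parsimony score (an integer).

CE@0: {G} ∪ {A} = {A,G} (union, +1)
CEZ@0: {A,G} ∩ {A} = {A} (intersection, +0)
CEYZ@0: {A} ∪ {C} = {A,C} (union, +1)
CE@1: {A} ∪ {G} = {A,G} (union, +1)
CEZ@1: {A,G} ∪ {T} = {A,G,T} (union, +1)
CEYZ@1: {A,G,T} ∩ {G} = {G} (intersection, +0)
CE@2: {C} ∪ {G} = {C,G} (union, +1)
CEZ@2: {C,G} ∩ {G} = {G} (intersection, +0)
CEYZ@2: {G} ∪ {T} = {G,T} (union, +1)
per-site changes: [2, 2, 2]; total = 6

6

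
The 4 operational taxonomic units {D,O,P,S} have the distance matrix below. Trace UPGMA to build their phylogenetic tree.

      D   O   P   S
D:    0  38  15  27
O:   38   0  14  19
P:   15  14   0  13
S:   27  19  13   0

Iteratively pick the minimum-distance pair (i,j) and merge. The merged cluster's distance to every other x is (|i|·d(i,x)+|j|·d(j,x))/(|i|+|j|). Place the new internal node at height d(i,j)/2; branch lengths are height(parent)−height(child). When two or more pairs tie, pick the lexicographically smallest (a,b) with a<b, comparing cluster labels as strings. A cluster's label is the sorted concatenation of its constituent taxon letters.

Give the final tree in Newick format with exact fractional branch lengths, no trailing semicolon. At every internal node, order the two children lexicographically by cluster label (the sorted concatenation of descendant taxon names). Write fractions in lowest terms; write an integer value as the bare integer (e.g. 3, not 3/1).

step 1: merge (P,S) at d=13; branch lengths P→13/2, S→13/2; new cluster PS
  updated: d(D,PS)=21, d(O,PS)=33/2
step 2: merge (O,PS) at d=33/2; branch lengths O→33/4, PS→7/4; new cluster OPS
  updated: d(D,OPS)=80/3
step 3: merge (D,OPS) at d=80/3; branch lengths D→40/3, OPS→61/12; new cluster DOPS
final tree: (D:40/3,(O:33/4,(P:13/2,S:13/2):7/4):61/12)
total length: 497/12

(D:40/3,(O:33/4,(P:13/2,S:13/2):7/4):61/12)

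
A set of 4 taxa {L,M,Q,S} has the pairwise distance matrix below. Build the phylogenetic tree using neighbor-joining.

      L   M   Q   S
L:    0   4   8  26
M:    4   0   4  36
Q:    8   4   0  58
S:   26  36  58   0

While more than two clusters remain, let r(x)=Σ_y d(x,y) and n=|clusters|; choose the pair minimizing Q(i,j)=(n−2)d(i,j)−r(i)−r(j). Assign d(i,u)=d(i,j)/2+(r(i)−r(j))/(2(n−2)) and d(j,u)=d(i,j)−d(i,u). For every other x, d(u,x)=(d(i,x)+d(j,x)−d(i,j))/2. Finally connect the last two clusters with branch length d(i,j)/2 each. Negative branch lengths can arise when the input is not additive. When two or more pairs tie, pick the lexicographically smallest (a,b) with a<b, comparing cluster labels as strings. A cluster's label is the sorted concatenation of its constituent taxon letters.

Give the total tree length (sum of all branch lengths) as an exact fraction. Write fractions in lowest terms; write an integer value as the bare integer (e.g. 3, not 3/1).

iteration 1: select L,S (d=26, Q=-106); attach at lengths (-15/2, 67/2); label the merged cluster LS
  updated: d(LS,M)=7, d(LS,Q)=20
iteration 2: select LS,M (d=7, Q=-31); attach at lengths (23/2, -9/2); label the merged cluster LMS
  updated: d(LMS,Q)=17/2
iteration 3: select LMS,Q (d=17/2); attach at lengths (17/4, 17/4); label the merged cluster LMQS
final tree: (((L:-15/2,S:67/2):23/2,M:-9/2):17/4,Q:17/4)
total length: 83/2

83/2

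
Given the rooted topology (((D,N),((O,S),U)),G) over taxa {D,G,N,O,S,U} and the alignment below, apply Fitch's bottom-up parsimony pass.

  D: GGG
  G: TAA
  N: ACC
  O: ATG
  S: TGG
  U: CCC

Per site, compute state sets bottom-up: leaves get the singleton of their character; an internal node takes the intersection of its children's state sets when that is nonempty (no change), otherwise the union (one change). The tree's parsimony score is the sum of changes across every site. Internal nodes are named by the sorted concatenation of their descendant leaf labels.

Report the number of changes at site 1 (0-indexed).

[col 0] DN: children D:{G}, N:{A} ∪→ {A,G}; cost 1
[col 0] OS: children O:{A}, S:{T} ∪→ {A,T}; cost 1
[col 0] OSU: children OS:{A,T}, U:{C} ∪→ {A,C,T}; cost 1
[col 0] DNOSU: children DN:{A,G}, OSU:{A,C,T} ∩→ {A}; cost 0
[col 0] DGNOSU: children DNOSU:{A}, G:{T} ∪→ {A,T}; cost 1
[col 1] DN: children D:{G}, N:{C} ∪→ {C,G}; cost 1
[col 1] OS: children O:{T}, S:{G} ∪→ {G,T}; cost 1
[col 1] OSU: children OS:{G,T}, U:{C} ∪→ {C,G,T}; cost 1
[col 1] DNOSU: children DN:{C,G}, OSU:{C,G,T} ∩→ {C,G}; cost 0
[col 1] DGNOSU: children DNOSU:{C,G}, G:{A} ∪→ {A,C,G}; cost 1
[col 2] DN: children D:{G}, N:{C} ∪→ {C,G}; cost 1
[col 2] OS: children O:{G}, S:{G} ∩→ {G}; cost 0
[col 2] OSU: children OS:{G}, U:{C} ∪→ {C,G}; cost 1
[col 2] DNOSU: children DN:{C,G}, OSU:{C,G} ∩→ {C,G}; cost 0
[col 2] DGNOSU: children DNOSU:{C,G}, G:{A} ∪→ {A,C,G}; cost 1
per-site changes: [4, 4, 3]; total = 11

4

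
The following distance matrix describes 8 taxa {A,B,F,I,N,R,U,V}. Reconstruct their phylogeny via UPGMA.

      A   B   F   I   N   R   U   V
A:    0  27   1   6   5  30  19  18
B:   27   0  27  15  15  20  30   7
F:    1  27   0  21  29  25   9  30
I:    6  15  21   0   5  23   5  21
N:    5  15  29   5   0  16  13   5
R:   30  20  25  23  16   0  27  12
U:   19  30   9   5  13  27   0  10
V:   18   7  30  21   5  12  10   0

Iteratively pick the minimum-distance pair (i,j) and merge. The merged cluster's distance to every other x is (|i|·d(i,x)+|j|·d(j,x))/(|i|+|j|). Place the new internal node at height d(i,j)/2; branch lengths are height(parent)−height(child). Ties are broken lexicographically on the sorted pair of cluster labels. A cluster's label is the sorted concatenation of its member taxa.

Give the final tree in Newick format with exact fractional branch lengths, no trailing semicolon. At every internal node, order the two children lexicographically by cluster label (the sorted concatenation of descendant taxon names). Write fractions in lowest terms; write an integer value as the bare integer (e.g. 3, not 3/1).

(((A:1/2,F:1/2):83/12,((I:5/2,N:5/2):2,U:9/2):35/12):193/60,((B:7/2,V:7/2):9/2,R:8):79/30)

iteration 1: select A,F (d=1); attach at lengths (1/2, 1/2); label the merged cluster AF
  updated: d(AF,B)=27, d(AF,I)=27/2, d(AF,N)=17, d(AF,R)=55/2, d(AF,U)=14, d(AF,V)=24
iteration 2: select I,N (d=5); attach at lengths (5/2, 5/2); label the merged cluster IN
  updated: d(AF,IN)=61/4, d(B,IN)=15, d(IN,R)=39/2, d(IN,U)=9, d(IN,V)=13
iteration 3: select B,V (d=7); attach at lengths (7/2, 7/2); label the merged cluster BV
  updated: d(AF,BV)=51/2, d(BV,IN)=14, d(BV,R)=16, d(BV,U)=20
iteration 4: select IN,U (d=9); attach at lengths (2, 9/2); label the merged cluster INU
  updated: d(AF,INU)=89/6, d(BV,INU)=16, d(INU,R)=22
iteration 5: select AF,INU (d=89/6); attach at lengths (83/12, 35/12); label the merged cluster AFINU
  updated: d(AFINU,BV)=99/5, d(AFINU,R)=121/5
iteration 6: select BV,R (d=16); attach at lengths (9/2, 8); label the merged cluster BRV
  updated: d(AFINU,BRV)=319/15
iteration 7: select AFINU,BRV (d=319/15); attach at lengths (193/60, 79/30); label the merged cluster ABFINRUV
final tree: (((A:1/2,F:1/2):83/12,((I:5/2,N:5/2):2,U:9/2):35/12):193/60,((B:7/2,V:7/2):9/2,R:8):79/30)
total length: 2861/60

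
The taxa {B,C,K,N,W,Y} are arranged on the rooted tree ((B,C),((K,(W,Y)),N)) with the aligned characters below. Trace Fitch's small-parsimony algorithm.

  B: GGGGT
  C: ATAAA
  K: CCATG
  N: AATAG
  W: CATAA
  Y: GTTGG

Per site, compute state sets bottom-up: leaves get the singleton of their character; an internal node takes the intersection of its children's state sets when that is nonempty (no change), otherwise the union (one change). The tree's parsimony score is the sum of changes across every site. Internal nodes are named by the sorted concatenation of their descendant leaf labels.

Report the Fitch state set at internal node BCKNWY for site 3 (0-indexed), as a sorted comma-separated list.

A

[col 0] BC: children B:{G}, C:{A} ∪→ {A,G}; cost 1
[col 0] WY: children W:{C}, Y:{G} ∪→ {C,G}; cost 1
[col 0] KWY: children K:{C}, WY:{C,G} ∩→ {C}; cost 0
[col 0] KNWY: children KWY:{C}, N:{A} ∪→ {A,C}; cost 1
[col 0] BCKNWY: children BC:{A,G}, KNWY:{A,C} ∩→ {A}; cost 0
[col 1] BC: children B:{G}, C:{T} ∪→ {G,T}; cost 1
[col 1] WY: children W:{A}, Y:{T} ∪→ {A,T}; cost 1
[col 1] KWY: children K:{C}, WY:{A,T} ∪→ {A,C,T}; cost 1
[col 1] KNWY: children KWY:{A,C,T}, N:{A} ∩→ {A}; cost 0
[col 1] BCKNWY: children BC:{G,T}, KNWY:{A} ∪→ {A,G,T}; cost 1
[col 2] BC: children B:{G}, C:{A} ∪→ {A,G}; cost 1
[col 2] WY: children W:{T}, Y:{T} ∩→ {T}; cost 0
[col 2] KWY: children K:{A}, WY:{T} ∪→ {A,T}; cost 1
[col 2] KNWY: children KWY:{A,T}, N:{T} ∩→ {T}; cost 0
[col 2] BCKNWY: children BC:{A,G}, KNWY:{T} ∪→ {A,G,T}; cost 1
[col 3] BC: children B:{G}, C:{A} ∪→ {A,G}; cost 1
[col 3] WY: children W:{A}, Y:{G} ∪→ {A,G}; cost 1
[col 3] KWY: children K:{T}, WY:{A,G} ∪→ {A,G,T}; cost 1
[col 3] KNWY: children KWY:{A,G,T}, N:{A} ∩→ {A}; cost 0
[col 3] BCKNWY: children BC:{A,G}, KNWY:{A} ∩→ {A}; cost 0
[col 4] BC: children B:{T}, C:{A} ∪→ {A,T}; cost 1
[col 4] WY: children W:{A}, Y:{G} ∪→ {A,G}; cost 1
[col 4] KWY: children K:{G}, WY:{A,G} ∩→ {G}; cost 0
[col 4] KNWY: children KWY:{G}, N:{G} ∩→ {G}; cost 0
[col 4] BCKNWY: children BC:{A,T}, KNWY:{G} ∪→ {A,G,T}; cost 1
per-site changes: [3, 4, 3, 3, 3]; total = 16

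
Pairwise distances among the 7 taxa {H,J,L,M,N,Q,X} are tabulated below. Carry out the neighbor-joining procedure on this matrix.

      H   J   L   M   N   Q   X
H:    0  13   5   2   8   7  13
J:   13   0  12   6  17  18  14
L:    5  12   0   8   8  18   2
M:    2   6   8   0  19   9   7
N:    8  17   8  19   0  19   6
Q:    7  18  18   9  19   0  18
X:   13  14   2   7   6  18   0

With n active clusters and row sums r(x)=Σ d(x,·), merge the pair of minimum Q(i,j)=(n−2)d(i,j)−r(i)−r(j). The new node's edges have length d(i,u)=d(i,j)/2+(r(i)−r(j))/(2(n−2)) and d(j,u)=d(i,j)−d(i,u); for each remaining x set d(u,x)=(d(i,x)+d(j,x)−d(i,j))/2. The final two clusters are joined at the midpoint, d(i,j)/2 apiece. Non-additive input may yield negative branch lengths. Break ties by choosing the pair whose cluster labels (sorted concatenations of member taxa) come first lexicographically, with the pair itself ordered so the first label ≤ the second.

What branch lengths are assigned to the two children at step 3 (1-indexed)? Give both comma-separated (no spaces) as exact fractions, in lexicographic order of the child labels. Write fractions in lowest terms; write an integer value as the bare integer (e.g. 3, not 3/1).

-1/4,29/4

step 1: merge (N,X) at d=6, Q=-107; branch lengths N→47/10, X→13/10; new cluster NX
  updated: d(H,NX)=15/2, d(J,NX)=25/2, d(L,NX)=2, d(M,NX)=10, d(NX,Q)=31/2
step 2: merge (L,NX) at d=2, Q=-169/2; branch lengths L→11/16, NX→21/16; new cluster LNX
  updated: d(H,LNX)=21/4, d(J,LNX)=45/4, d(LNX,M)=8, d(LNX,Q)=63/4
step 3: merge (H,Q) at d=7, Q=-56; branch lengths H→-1/4, Q→29/4; new cluster HQ
  updated: d(HQ,J)=12, d(HQ,LNX)=7, d(HQ,M)=2
step 4: merge (HQ,LNX) at d=7, Q=-133/4; branch lengths HQ→35/16, LNX→77/16; new cluster HLNQX
  updated: d(HLNQX,J)=65/8, d(HLNQX,M)=3/2
step 5: merge (HLNQX,J) at d=65/8, Q=-125/8; branch lengths HLNQX→29/16, J→101/16; new cluster HJLNQX
  updated: d(HJLNQX,M)=-5/16
step 6: merge (HJLNQX,M) at d=-5/16; branch lengths HJLNQX→-5/32, M→-5/32; new cluster HJLMNQX
final tree: ((((H:-1/4,Q:29/4):35/16,(L:11/16,(N:47/10,X:13/10):21/16):77/16):29/16,J:101/16):-5/32,M:-5/32)
total length: 477/16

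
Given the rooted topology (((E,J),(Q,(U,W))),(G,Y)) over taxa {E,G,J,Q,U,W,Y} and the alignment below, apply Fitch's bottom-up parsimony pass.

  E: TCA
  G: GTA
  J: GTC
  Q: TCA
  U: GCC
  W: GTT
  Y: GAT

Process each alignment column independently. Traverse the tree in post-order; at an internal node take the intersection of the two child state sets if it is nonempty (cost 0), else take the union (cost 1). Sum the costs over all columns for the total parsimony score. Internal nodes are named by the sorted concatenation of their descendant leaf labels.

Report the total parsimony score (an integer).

10

[col 0] EJ: children E:{T}, J:{G} ∪→ {G,T}; cost 1
[col 0] UW: children U:{G}, W:{G} ∩→ {G}; cost 0
[col 0] QUW: children Q:{T}, UW:{G} ∪→ {G,T}; cost 1
[col 0] EJQUW: children EJ:{G,T}, QUW:{G,T} ∩→ {G,T}; cost 0
[col 0] GY: children G:{G}, Y:{G} ∩→ {G}; cost 0
[col 0] EGJQUWY: children EJQUW:{G,T}, GY:{G} ∩→ {G}; cost 0
[col 1] EJ: children E:{C}, J:{T} ∪→ {C,T}; cost 1
[col 1] UW: children U:{C}, W:{T} ∪→ {C,T}; cost 1
[col 1] QUW: children Q:{C}, UW:{C,T} ∩→ {C}; cost 0
[col 1] EJQUW: children EJ:{C,T}, QUW:{C} ∩→ {C}; cost 0
[col 1] GY: children G:{T}, Y:{A} ∪→ {A,T}; cost 1
[col 1] EGJQUWY: children EJQUW:{C}, GY:{A,T} ∪→ {A,C,T}; cost 1
[col 2] EJ: children E:{A}, J:{C} ∪→ {A,C}; cost 1
[col 2] UW: children U:{C}, W:{T} ∪→ {C,T}; cost 1
[col 2] QUW: children Q:{A}, UW:{C,T} ∪→ {A,C,T}; cost 1
[col 2] EJQUW: children EJ:{A,C}, QUW:{A,C,T} ∩→ {A,C}; cost 0
[col 2] GY: children G:{A}, Y:{T} ∪→ {A,T}; cost 1
[col 2] EGJQUWY: children EJQUW:{A,C}, GY:{A,T} ∩→ {A}; cost 0
per-site changes: [2, 4, 4]; total = 10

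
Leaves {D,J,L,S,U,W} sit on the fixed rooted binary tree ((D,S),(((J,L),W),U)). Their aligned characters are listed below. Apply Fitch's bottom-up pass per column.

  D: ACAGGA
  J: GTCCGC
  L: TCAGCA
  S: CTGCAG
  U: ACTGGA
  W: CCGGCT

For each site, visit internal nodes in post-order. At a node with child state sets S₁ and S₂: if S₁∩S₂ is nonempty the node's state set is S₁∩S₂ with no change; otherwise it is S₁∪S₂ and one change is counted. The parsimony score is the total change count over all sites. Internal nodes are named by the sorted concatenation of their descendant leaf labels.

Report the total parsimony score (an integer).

18

DS@0: {A} ∪ {C} = {A,C} (union, +1)
JL@0: {G} ∪ {T} = {G,T} (union, +1)
JLW@0: {G,T} ∪ {C} = {C,G,T} (union, +1)
JLUW@0: {C,G,T} ∪ {A} = {A,C,G,T} (union, +1)
DJLSUW@0: {A,C} ∩ {A,C,G,T} = {A,C} (intersection, +0)
DS@1: {C} ∪ {T} = {C,T} (union, +1)
JL@1: {T} ∪ {C} = {C,T} (union, +1)
JLW@1: {C,T} ∩ {C} = {C} (intersection, +0)
JLUW@1: {C} ∩ {C} = {C} (intersection, +0)
DJLSUW@1: {C,T} ∩ {C} = {C} (intersection, +0)
DS@2: {A} ∪ {G} = {A,G} (union, +1)
JL@2: {C} ∪ {A} = {A,C} (union, +1)
JLW@2: {A,C} ∪ {G} = {A,C,G} (union, +1)
JLUW@2: {A,C,G} ∪ {T} = {A,C,G,T} (union, +1)
DJLSUW@2: {A,G} ∩ {A,C,G,T} = {A,G} (intersection, +0)
DS@3: {G} ∪ {C} = {C,G} (union, +1)
JL@3: {C} ∪ {G} = {C,G} (union, +1)
JLW@3: {C,G} ∩ {G} = {G} (intersection, +0)
JLUW@3: {G} ∩ {G} = {G} (intersection, +0)
DJLSUW@3: {C,G} ∩ {G} = {G} (intersection, +0)
DS@4: {G} ∪ {A} = {A,G} (union, +1)
JL@4: {G} ∪ {C} = {C,G} (union, +1)
JLW@4: {C,G} ∩ {C} = {C} (intersection, +0)
JLUW@4: {C} ∪ {G} = {C,G} (union, +1)
DJLSUW@4: {A,G} ∩ {C,G} = {G} (intersection, +0)
DS@5: {A} ∪ {G} = {A,G} (union, +1)
JL@5: {C} ∪ {A} = {A,C} (union, +1)
JLW@5: {A,C} ∪ {T} = {A,C,T} (union, +1)
JLUW@5: {A,C,T} ∩ {A} = {A} (intersection, +0)
DJLSUW@5: {A,G} ∩ {A} = {A} (intersection, +0)
per-site changes: [4, 2, 4, 2, 3, 3]; total = 18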